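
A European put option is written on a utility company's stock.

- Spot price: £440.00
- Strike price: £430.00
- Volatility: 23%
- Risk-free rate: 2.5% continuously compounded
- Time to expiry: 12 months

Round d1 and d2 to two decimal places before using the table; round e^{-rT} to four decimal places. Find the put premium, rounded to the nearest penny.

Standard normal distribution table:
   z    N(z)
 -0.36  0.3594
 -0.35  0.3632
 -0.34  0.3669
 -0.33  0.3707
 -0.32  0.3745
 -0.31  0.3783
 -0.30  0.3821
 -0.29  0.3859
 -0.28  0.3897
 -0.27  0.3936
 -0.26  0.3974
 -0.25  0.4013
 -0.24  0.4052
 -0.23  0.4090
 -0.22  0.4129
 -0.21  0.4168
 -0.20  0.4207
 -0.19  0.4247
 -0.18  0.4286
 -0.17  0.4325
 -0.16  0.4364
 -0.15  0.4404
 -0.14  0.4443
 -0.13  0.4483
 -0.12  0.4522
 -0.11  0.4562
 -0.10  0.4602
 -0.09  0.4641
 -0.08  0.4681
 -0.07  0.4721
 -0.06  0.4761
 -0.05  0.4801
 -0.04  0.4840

σ√T = 0.23·√1 = 0.2300
ln(S/K) + (r + σ²/2)T = ln(440/430) + (0.025 + 0.23²/2)·1 = 0.0230 + 0.0515 = 0.0744
d₁ = 0.0744 / 0.2300 = 0.3237 → 0.32
d₂ = d₁ − σ√T = 0.3237 − 0.2300 = 0.0937 → 0.09
exp(−rT) = exp(−0.025·1) = 0.9753
N(−d₂) = N(-0.09) = 0.4641;  N(−d₁) = N(-0.32) = 0.3745
P = 430·0.9753·0.4641 − 440·0.3745 = 194.6338 − 164.7800 = 29.8538

£29.85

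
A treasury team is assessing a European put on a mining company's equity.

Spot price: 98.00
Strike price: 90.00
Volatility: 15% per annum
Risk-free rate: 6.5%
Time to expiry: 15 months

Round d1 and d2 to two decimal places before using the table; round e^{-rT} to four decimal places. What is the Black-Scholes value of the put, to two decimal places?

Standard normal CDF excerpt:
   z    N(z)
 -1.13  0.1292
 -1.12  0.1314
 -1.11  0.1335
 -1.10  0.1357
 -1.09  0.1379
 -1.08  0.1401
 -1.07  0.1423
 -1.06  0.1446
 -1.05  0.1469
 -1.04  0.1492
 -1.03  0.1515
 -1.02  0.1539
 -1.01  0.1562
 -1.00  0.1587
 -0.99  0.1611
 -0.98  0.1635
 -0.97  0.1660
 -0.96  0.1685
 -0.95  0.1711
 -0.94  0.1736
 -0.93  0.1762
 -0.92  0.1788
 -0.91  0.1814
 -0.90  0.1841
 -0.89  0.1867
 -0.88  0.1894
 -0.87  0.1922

1.32

σ√T = 0.15 × 1.1180 = 0.1677
d₁ = [ln(98/90) + (0.065 + ½·0.15²)·1.25] / (σ√T) = (0.0852 + 0.0953) / 0.1677 = 1.0761 which rounds to 1.08
d₂ = 1.0761 − 0.1677 = 0.9084 which rounds to 0.91
e^(−rT) = e^(−0.065·1.25) = 0.9220
P = 90·0.9220·N(-0.91) − 98·N(-1.08) = 90·0.9220·0.1814 − 98·0.1401 = 15.0526 − 13.7298 = 1.3228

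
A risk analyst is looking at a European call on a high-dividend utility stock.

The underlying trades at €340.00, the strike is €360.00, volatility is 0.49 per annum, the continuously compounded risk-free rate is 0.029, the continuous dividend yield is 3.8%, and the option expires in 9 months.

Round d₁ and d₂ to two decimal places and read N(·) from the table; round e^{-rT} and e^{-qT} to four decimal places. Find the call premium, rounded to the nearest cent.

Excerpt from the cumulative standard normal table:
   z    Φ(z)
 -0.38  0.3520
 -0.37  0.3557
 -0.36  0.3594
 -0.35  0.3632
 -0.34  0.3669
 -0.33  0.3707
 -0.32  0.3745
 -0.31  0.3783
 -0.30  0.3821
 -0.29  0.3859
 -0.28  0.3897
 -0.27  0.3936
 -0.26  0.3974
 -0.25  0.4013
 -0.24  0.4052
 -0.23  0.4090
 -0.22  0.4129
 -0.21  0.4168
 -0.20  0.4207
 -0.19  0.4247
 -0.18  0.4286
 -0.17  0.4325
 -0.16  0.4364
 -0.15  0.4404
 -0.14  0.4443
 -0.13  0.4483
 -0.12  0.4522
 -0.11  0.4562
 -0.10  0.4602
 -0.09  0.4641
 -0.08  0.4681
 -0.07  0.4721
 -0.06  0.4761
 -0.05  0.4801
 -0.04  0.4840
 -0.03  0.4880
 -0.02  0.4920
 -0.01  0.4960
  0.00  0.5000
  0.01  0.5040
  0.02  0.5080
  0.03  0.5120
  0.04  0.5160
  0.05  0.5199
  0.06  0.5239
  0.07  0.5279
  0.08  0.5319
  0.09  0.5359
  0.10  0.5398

€46.52

σ√T = 0.49·√0.75 = 0.4244
d₁ = [ln(340/360) + (0.029 − 0.038 + ½·0.49²)·0.75] / (σ√T) = (-0.0572 + 0.0833) / 0.4244 = 0.0616 ≈ 0.06
d₂ = 0.0616 − 0.4244 = -0.3628 ≈ -0.36
exp(−qT) = exp(−0.038·0.75) = 0.9719;  exp(−rT) = exp(−0.029·0.75) = 0.9785
N(d₁) = N(0.06) = 0.5239;  N(d₂) = N(-0.36) = 0.3594
C = 340·0.9719·0.5239 − 360·0.9785·0.3594 = 173.1207 − 126.6022 = 46.5184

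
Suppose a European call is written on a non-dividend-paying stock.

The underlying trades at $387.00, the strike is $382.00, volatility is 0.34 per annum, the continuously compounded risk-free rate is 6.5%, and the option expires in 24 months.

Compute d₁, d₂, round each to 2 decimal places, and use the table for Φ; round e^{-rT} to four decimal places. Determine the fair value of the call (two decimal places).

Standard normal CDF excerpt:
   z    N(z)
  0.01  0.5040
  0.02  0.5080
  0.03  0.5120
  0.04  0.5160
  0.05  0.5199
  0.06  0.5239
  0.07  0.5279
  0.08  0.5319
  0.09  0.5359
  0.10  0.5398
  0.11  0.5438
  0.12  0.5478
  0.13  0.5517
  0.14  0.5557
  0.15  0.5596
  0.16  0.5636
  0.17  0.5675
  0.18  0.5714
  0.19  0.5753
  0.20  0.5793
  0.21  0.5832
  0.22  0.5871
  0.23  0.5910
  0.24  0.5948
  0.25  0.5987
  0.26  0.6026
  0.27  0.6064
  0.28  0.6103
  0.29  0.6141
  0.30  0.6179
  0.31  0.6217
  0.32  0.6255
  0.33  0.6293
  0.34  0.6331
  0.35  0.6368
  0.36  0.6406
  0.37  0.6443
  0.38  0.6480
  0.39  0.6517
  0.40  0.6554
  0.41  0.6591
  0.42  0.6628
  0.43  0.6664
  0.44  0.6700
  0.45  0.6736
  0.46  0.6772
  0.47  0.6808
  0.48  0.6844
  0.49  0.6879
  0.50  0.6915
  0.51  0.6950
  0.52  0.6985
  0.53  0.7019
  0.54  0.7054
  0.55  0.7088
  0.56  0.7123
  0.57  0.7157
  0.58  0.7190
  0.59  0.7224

σ√T = 0.34 × 1.4142 = 0.4808
d₁ = [ln(387/382) + (0.065 + 0.34²/2)·2] / 0.4808 = [0.0130 + 0.2456] / 0.4808 = 0.5378 → 0.54
d₂ = d₁ − σ√T = 0.5378 − 0.4808 = 0.0570 → 0.06
exp(−rT) = exp(−0.065·2) = 0.8781
N(d₁) = N(0.54) = 0.7054;  N(d₂) = N(0.06) = 0.5239
C = 387·0.7054 − 382·0.8781·0.5239 = 272.9898 − 175.7340 = 97.2558

$97.26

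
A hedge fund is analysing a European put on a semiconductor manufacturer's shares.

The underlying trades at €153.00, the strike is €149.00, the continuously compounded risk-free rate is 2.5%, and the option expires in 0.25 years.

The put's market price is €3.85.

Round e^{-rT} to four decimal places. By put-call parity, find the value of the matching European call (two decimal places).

e^(−rT) = e^(−0.025·0.25) = 0.9938
Put-call parity: C − P = S − K·e^(−rT) = 153 − 149·0.9938 = 153 − 148.0762 = 4.9238
C = P + (C − P) = 3.85 + (4.9238) = 8.7738

€8.77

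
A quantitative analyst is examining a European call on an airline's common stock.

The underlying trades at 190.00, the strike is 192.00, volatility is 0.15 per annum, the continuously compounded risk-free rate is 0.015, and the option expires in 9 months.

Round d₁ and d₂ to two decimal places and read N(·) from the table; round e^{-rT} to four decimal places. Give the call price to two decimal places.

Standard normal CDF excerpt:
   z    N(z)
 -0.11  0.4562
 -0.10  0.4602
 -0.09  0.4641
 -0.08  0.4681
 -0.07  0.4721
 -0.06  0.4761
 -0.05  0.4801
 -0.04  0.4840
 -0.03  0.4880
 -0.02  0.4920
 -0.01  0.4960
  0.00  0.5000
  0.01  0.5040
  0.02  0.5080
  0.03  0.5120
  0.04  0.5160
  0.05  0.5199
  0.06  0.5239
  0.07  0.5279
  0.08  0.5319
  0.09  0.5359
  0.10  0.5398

T = 0.75;  σ√T = 0.1299
d₁ = [ln(190/192) + (0.015 + 0.15²/2)·0.75] / 0.1299 = [-0.0105 + 0.0197] / 0.1299 = 0.0709 which rounds to 0.07
d₂ = d₁ − σ√T = 0.0709 − 0.1299 = -0.0590 which rounds to -0.06
exp(−rT) = exp(−0.015·0.75) = 0.9888
C = 190·N(0.07) − 192·0.9888·N(-0.06) = 190·0.5279 − 192·0.9888·0.4761 = 100.3010 − 90.3874 = 9.9136

9.91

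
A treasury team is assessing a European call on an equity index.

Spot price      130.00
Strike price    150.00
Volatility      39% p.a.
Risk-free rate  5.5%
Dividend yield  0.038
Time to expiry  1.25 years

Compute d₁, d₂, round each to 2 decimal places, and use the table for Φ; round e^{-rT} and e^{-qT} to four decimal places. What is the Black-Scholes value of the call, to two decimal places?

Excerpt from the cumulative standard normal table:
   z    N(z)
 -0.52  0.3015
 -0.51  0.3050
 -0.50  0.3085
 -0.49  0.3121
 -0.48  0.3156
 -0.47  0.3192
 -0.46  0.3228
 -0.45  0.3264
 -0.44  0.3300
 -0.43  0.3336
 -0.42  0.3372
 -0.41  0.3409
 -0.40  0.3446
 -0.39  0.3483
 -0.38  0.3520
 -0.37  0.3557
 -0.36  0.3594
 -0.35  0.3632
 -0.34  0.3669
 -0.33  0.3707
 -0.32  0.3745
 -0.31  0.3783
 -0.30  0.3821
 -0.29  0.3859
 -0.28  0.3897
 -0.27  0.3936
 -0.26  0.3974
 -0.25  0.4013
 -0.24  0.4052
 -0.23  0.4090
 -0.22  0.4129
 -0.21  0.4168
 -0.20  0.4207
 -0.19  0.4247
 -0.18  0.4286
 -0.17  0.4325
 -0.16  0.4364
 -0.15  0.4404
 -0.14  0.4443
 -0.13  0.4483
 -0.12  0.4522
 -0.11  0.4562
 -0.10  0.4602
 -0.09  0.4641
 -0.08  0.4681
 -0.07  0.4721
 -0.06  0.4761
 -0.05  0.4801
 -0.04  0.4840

σ√T = 0.39 × 1.1180 = 0.4360
d₁ = [ln(130/150) + (0.055 − 0.038 + 0.39²/2)·1.25] / 0.4360 = [-0.1431 + 0.1163] / 0.4360 = -0.0614 → -0.06
d₂ = d₁ − σ√T = -0.0614 − 0.4360 = -0.4975 → -0.50
e^(−qT) = e^(−0.038·1.25) = 0.9536;  e^(−rT) = e^(−0.055·1.25) = 0.9336
C = 130·0.9536·N(-0.06) − 150·0.9336·N(-0.50) = 130·0.9536·0.4761 − 150·0.9336·0.3085 = 59.0212 − 43.2023 = 15.8188

15.82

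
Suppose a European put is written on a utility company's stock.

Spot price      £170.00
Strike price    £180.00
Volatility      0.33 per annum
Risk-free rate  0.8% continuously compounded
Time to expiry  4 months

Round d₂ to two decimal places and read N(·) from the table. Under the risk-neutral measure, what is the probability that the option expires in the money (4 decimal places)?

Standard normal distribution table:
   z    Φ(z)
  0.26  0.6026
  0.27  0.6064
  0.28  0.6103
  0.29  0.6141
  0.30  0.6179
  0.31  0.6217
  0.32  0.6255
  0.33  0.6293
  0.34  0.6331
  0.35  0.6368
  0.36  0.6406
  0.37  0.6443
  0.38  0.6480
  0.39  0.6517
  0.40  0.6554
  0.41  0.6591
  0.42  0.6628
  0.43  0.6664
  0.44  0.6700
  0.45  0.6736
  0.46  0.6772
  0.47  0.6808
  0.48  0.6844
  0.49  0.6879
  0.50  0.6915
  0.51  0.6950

σ√T = 0.33·√0.3333 = 0.1905
d₁ = [ln(170/180) + (0.008 + 0.33²/2)·0.3333] / 0.1905 = [-0.0572 + 0.0208] / 0.1905 = -0.1907 → -0.19
d₂ = d₁ − σ√T = -0.1907 − 0.1905 = -0.3813 → -0.38
Pr(exercise) under Q = N(−d₂) = N(0.38) = 0.6480

0.6480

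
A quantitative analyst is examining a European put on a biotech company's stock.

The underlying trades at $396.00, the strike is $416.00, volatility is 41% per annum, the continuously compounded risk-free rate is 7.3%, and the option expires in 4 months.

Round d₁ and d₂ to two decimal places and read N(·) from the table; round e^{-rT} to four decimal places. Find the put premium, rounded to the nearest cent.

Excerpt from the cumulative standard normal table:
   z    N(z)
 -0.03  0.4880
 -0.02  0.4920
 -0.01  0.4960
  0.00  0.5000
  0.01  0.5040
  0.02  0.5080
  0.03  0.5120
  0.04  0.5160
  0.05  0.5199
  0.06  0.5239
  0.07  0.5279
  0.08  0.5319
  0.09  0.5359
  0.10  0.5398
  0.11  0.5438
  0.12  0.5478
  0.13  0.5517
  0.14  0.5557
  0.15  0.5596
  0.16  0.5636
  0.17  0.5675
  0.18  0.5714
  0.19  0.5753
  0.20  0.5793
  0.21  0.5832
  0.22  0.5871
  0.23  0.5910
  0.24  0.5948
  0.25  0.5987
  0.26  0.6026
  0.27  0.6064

$41.96

T = 0.3333;  σ√T = 0.2367
d₁ = [ln(396/416) + (0.073 + 0.41²/2)·0.3333] / 0.2367 = [-0.0493 + 0.0523] / 0.2367 = 0.0130 ≈ 0.01
d₂ = d₁ − σ√T = 0.0130 − 0.2367 = -0.2237 ≈ -0.22
e^(−rT) = e^(−0.073·0.3333) = 0.9760
N(−d₂) = N(0.22) = 0.5871;  N(−d₁) = N(-0.01) = 0.4960
P = 416·0.9760·0.5871 − 396·0.4960 = 238.3720 − 196.4160 = 41.9560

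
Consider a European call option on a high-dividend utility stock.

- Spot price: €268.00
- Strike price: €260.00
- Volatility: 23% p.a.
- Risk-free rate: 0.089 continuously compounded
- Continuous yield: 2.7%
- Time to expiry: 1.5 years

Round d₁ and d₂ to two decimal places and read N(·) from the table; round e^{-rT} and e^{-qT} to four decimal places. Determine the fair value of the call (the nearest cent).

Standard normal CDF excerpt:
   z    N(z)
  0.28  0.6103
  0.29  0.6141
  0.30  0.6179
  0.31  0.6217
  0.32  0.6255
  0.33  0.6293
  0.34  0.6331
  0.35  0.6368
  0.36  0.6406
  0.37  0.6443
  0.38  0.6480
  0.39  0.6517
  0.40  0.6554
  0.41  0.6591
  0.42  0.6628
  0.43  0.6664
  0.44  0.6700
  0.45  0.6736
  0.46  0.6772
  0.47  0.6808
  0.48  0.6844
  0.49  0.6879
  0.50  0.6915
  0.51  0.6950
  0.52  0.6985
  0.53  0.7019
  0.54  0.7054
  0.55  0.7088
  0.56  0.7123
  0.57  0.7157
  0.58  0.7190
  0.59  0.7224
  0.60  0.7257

σ√T = 0.23 × 1.2247 = 0.2817
d₁ = [ln(268/260) + (0.089 − 0.027 + 0.23²/2)·1.5] / 0.2817 = [0.0303 + 0.1327] / 0.2817 = 0.5786 ⇒ 0.58
d₂ = d₁ − σ√T = 0.5786 − 0.2817 = 0.2969 ⇒ 0.30
exp(−qT) = exp(−0.027·1.5) = 0.9603;  exp(−rT) = exp(−0.089·1.5) = 0.8750
N(d₁) = N(0.58) = 0.7190;  N(d₂) = N(0.30) = 0.6179
C = 268·0.9603·0.7190 − 260·0.8750·0.6179 = 185.0421 − 140.5722 = 44.4699

€44.47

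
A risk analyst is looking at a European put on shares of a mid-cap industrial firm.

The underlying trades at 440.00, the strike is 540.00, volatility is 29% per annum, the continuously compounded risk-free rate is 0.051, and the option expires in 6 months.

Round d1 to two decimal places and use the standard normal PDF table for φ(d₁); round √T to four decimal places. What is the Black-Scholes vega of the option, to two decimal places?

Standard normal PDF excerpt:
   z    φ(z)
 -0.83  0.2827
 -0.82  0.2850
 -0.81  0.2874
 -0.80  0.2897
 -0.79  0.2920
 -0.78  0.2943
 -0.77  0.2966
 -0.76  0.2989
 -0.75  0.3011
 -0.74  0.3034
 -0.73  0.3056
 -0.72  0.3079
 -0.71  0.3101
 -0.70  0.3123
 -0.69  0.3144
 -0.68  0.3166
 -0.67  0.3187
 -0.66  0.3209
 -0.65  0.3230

T = 0.5;  σ√T = 0.2051
d₁ = [ln(440/540) + (0.051 + 0.29²/2)·0.5] / 0.2051 = [-0.2048 + 0.0465] / 0.2051 = -0.7718 ⇒ -0.77
√T = √0.5 = 0.7071
φ(d₁) = φ(-0.77) = 0.2966
vega = S·φ(d₁)·√T = 440·0.2966·0.7071 = 92.2794

92.28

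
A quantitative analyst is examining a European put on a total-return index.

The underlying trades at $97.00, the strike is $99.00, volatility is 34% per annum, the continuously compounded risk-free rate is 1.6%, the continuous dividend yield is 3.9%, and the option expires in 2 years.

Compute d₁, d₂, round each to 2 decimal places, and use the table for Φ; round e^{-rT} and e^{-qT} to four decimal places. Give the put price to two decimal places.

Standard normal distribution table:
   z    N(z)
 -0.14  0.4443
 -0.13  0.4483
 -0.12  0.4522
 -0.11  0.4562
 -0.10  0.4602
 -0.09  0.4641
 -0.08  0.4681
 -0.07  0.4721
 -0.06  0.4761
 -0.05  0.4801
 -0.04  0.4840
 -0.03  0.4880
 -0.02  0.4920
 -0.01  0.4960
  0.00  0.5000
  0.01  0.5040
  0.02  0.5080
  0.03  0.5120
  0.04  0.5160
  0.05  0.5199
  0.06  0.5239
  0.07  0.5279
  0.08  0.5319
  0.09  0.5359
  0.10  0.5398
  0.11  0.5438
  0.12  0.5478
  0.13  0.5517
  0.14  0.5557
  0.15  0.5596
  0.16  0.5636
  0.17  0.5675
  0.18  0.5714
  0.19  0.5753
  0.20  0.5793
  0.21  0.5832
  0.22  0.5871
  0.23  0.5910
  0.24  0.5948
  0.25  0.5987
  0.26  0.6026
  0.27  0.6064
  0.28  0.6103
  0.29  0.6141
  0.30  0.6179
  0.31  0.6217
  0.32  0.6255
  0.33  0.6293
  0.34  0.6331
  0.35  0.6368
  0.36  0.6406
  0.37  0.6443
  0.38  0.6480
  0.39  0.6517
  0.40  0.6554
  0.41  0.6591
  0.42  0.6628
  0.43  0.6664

$20.84

σ√T = 0.34 × 1.4142 = 0.4808
d₁ = [ln(97/99) + (0.016 − 0.039 + 0.34²/2)·2] / 0.4808 = [-0.0204 + 0.0696] / 0.4808 = 0.1023 ⇒ 0.10
d₂ = d₁ − σ√T = 0.1023 − 0.4808 = -0.3785 ⇒ -0.38
exp(−qT) = exp(−0.039·2) = 0.9250;  exp(−rT) = exp(−0.016·2) = 0.9685
P = 99·0.9685·N(0.38) − 97·0.9250·N(-0.10) = 99·0.9685·0.6480 − 97·0.9250·0.4602 = 62.1312 − 41.2914 = 20.8398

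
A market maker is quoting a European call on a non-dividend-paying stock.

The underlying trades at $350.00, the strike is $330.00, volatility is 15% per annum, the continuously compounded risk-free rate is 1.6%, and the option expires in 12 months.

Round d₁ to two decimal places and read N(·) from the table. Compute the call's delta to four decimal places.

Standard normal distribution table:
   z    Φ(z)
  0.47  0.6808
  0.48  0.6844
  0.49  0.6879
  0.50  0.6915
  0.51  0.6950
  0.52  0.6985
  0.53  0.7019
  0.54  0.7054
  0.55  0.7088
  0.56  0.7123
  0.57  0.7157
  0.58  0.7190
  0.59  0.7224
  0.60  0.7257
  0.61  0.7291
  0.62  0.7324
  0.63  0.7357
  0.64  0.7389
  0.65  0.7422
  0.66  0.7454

σ√T = 0.15 × 1.0000 = 0.1500
d₁ = [ln(350/330) + (0.016 + ½·0.15²)·1] / (σ√T) = (0.0588 + 0.0272) / 0.1500 = 0.5739 which rounds to 0.57
N(d₁) = N(0.57) = 0.7157
Δ_call = N(d₁) = 0.7157

0.7157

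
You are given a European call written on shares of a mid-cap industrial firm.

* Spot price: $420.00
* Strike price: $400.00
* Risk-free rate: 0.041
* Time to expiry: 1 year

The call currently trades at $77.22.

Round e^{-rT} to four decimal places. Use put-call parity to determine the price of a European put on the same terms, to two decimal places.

$41.14

e^(−rT) = e^(−0.041·1) = 0.9598
Put-call parity: C − P = S − K·e^(−rT) = 420 − 400·0.9598 = 420 − 383.9200 = 36.0800
P = C − (C − P) = 77.22 − (36.0800) = 41.1400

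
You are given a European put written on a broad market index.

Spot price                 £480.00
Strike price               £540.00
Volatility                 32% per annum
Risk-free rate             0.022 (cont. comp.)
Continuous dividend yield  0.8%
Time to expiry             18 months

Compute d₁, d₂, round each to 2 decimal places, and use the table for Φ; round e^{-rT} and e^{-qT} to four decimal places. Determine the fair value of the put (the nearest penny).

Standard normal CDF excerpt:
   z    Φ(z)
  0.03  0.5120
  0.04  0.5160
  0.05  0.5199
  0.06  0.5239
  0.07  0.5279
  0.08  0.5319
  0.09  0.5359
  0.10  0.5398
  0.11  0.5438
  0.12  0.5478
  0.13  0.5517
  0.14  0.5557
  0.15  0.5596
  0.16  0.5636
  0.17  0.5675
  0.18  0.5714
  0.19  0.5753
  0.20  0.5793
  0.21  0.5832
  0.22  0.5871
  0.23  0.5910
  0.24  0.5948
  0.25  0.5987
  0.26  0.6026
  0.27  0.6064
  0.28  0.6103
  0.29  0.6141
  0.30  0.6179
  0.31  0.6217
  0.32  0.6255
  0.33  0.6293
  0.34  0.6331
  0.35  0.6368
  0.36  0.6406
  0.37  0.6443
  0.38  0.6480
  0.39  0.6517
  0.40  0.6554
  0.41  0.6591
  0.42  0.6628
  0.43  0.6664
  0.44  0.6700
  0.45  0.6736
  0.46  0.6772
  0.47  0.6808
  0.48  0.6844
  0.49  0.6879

T = 1.5;  σ√T = 0.3919
d₁ = [ln(480/540) + (0.022 − 0.008 + 0.32²/2)·1.5] / 0.3919 = [-0.1178 + 0.0978] / 0.3919 = -0.0510 ⇒ -0.05
d₂ = d₁ − σ√T = -0.0510 − 0.3919 = -0.4429 ⇒ -0.44
exp(−qT) = exp(−0.008·1.5) = 0.9881;  exp(−rT) = exp(−0.022·1.5) = 0.9675
N(−d₂) = N(0.44) = 0.6700;  N(−d₁) = N(0.05) = 0.5199
P = 540·0.9675·0.6700 − 480·0.9881·0.5199 = 350.0415 − 246.5823 = 103.4592

£103.46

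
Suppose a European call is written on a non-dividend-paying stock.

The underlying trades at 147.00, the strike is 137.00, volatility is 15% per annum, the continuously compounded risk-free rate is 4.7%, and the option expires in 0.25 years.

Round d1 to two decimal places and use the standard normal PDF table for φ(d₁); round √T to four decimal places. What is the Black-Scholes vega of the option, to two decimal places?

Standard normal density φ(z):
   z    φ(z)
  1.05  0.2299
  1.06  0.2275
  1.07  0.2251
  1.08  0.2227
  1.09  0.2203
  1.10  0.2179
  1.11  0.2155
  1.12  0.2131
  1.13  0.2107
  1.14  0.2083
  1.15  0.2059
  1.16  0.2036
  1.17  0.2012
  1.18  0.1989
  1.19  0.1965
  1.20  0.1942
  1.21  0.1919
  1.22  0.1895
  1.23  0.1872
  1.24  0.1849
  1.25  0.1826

15.49

T = 0.25;  σ√T = 0.0750
ln(S/K) + (r + σ²/2)T = ln(147/137) + (0.047 + 0.15²/2)·0.25 = 0.0705 + 0.0146 = 0.0850
d₁ = 0.0850 / 0.0750 = 1.1335 → 1.13
√T = √0.25 = 0.5000
φ(d₁) = φ(1.13) = 0.2107
vega = S·φ(d₁)·√T = 147·0.2107·0.5000 = 15.4864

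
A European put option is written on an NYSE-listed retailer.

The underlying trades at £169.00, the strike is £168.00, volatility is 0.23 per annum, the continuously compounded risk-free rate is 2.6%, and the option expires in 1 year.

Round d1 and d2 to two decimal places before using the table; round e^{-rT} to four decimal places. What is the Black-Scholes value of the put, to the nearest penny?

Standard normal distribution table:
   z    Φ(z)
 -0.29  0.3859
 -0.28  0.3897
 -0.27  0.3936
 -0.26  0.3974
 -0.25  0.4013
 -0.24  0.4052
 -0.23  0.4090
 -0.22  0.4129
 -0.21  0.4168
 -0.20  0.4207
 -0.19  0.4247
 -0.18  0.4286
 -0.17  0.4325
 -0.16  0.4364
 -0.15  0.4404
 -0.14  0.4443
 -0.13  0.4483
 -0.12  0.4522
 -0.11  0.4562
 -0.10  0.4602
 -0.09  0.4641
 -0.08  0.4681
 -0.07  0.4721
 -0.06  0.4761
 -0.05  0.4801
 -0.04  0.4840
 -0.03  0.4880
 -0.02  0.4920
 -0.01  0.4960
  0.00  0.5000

£12.71

σ√T = 0.23 × 1.0000 = 0.2300
d₁ = [ln(169/168) + (0.026 + 0.23²/2)·1] / 0.2300 = [0.0059 + 0.0524] / 0.2300 = 0.2538 ⇒ 0.25
d₂ = d₁ − σ√T = 0.2538 − 0.2300 = 0.0238 ⇒ 0.02
e^(−rT) = e^(−0.026·1) = 0.9743
N(−d₂) = N(-0.02) = 0.4920;  N(−d₁) = N(-0.25) = 0.4013
P = 168·0.9743·0.4920 − 169·0.4013 = 80.5317 − 67.8197 = 12.7120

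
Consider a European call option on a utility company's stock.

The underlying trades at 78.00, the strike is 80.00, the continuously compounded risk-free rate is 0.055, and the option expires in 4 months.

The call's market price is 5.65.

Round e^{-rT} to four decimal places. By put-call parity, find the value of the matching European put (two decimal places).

exp(−rT) = exp(−0.055·0.3333) = 0.9818
Put-call parity: C − P = S − K·e^(−rT) = 78 − 80·0.9818 = 78 − 78.5440 = -0.5440
P = C − (C − P) = 5.65 − (-0.5440) = 6.1940

6.19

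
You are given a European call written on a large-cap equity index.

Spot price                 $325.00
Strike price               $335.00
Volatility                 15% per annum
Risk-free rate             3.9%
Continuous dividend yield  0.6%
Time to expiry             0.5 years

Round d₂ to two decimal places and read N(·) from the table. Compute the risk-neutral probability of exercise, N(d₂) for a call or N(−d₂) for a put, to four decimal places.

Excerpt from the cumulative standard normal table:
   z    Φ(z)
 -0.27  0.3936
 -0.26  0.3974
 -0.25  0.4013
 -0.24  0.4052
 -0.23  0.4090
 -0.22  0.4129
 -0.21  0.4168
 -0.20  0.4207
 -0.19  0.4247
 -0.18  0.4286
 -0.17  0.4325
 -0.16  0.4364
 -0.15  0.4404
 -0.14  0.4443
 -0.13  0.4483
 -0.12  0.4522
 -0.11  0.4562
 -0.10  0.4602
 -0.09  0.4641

σ√T = 0.15 × 0.7071 = 0.1061
d₁ = [ln(325/335) + (0.039 − 0.006 + ½·0.15²)·0.5] / (σ√T) = (-0.0303 + 0.0221) / 0.1061 = -0.0771 ⇒ -0.08
d₂ = -0.0771 − 0.1061 = -0.1832 ⇒ -0.18
Risk-neutral Pr[S_T > K] = N(d₂) = N(-0.18) = 0.4286

0.4286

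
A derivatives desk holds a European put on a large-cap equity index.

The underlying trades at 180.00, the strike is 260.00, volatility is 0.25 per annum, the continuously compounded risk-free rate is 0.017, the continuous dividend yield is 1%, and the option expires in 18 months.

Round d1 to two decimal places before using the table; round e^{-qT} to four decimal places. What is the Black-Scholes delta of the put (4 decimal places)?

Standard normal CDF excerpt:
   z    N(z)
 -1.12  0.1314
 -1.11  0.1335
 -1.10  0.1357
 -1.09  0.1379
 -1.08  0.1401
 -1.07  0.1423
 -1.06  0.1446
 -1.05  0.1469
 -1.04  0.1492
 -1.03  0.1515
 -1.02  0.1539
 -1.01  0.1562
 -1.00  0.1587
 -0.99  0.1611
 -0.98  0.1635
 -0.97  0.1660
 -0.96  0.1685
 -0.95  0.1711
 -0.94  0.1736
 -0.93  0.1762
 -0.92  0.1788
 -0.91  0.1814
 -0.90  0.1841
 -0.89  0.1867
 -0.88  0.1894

σ√T = 0.25 × 1.2247 = 0.3062
d₁ = [ln(180/260) + (0.017 − 0.01 + ½·0.25²)·1.5] / (σ√T) = (-0.3677 + 0.0574) / 0.3062 = -1.0136 ≈ -1.01
N(d₁) = N(-1.01) = 0.1562
Δ_put = e^(−qT)·(N(d₁) − 1) = 0.9851·(0.1562 − 1) = -0.8312

-0.8312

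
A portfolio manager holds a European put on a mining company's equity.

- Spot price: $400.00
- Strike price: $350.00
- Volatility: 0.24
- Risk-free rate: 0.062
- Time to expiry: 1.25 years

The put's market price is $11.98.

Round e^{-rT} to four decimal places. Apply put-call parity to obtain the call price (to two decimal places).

$88.09

exp(−rT) = exp(−0.062·1.25) = 0.9254
Put-call parity: C − P = S − K·e^(−rT) = 400 − 350·0.9254 = 400 − 323.8900 = 76.1100
C = P + (C − P) = 11.98 + (76.1100) = 88.0900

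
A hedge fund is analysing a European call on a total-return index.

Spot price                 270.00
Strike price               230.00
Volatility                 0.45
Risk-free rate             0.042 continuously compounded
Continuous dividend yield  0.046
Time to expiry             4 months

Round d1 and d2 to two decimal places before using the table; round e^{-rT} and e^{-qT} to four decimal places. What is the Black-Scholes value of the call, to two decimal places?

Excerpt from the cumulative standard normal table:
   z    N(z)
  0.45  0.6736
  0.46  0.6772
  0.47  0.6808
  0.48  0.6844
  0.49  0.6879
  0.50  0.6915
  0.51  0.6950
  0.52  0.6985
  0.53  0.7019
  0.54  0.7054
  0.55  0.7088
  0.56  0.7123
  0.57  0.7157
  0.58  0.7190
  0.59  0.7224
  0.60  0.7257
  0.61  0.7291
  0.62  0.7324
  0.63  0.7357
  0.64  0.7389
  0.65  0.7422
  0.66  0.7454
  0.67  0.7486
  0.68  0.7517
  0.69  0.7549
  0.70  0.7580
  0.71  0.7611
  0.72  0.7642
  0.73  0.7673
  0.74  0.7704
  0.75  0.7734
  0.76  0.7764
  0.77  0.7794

49.62

T = 0.3333;  σ√T = 0.2598
d₁ = [ln(270/230) + (0.042 − 0.046 + 0.45²/2)·0.3333] / 0.2598 = [0.1603 + 0.0324] / 0.2598 = 0.7419 ≈ 0.74
d₂ = d₁ − σ√T = 0.7419 − 0.2598 = 0.4821 ≈ 0.48
e^(−qT) = e^(−0.046·0.3333) = 0.9848;  e^(−rT) = e^(−0.042·0.3333) = 0.9861
C = 270·0.9848·N(0.74) − 230·0.9861·N(0.48) = 270·0.9848·0.7704 − 230·0.9861·0.6844 = 204.8463 − 155.2240 = 49.6223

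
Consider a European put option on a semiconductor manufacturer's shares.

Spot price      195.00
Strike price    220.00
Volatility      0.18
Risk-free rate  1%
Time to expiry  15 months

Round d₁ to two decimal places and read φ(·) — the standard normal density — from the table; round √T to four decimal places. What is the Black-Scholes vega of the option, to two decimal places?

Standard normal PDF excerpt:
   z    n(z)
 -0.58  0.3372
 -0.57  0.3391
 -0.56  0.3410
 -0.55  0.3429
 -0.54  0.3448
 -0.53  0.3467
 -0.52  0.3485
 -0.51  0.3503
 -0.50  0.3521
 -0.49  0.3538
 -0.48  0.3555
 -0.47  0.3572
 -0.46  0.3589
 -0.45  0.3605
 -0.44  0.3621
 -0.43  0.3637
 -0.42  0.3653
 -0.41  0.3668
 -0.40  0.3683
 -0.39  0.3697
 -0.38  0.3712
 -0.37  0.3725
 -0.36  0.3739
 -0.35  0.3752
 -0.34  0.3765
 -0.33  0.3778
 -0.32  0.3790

78.94

σ√T = 0.18·√1.25 = 0.2012
d₁ = [ln(195/220) + (0.01 + 0.18²/2)·1.25] / 0.2012 = [-0.1206 + 0.0328] / 0.2012 = -0.4367 → -0.44
√T = √1.25 = 1.1180
φ(d₁) = φ(-0.44) = 0.3621
vega = S·φ(d₁)·√T = 195·0.3621·1.1180 = 78.9414
(Call and put vega coincide under Black-Scholes.)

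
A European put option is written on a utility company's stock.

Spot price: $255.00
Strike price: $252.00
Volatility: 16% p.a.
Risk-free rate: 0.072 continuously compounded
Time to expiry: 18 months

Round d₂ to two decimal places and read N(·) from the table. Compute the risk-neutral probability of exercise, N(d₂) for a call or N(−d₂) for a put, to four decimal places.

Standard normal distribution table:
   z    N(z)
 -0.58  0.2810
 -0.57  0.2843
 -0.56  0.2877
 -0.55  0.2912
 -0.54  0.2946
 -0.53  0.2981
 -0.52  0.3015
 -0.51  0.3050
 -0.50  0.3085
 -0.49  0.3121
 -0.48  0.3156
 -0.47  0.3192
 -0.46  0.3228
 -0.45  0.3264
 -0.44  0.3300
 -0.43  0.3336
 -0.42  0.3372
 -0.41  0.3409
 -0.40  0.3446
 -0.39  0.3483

σ√T = 0.16 × 1.2247 = 0.1960
d₁ = [ln(255/252) + (0.072 + 0.16²/2)·1.5] / 0.1960 = [0.0118 + 0.1272] / 0.1960 = 0.7095 which rounds to 0.71
d₂ = d₁ − σ√T = 0.7095 − 0.1960 = 0.5135 which rounds to 0.51
Risk-neutral Pr[S_T < K] = N(−d₂) = N(-0.51) = 0.3050

0.3050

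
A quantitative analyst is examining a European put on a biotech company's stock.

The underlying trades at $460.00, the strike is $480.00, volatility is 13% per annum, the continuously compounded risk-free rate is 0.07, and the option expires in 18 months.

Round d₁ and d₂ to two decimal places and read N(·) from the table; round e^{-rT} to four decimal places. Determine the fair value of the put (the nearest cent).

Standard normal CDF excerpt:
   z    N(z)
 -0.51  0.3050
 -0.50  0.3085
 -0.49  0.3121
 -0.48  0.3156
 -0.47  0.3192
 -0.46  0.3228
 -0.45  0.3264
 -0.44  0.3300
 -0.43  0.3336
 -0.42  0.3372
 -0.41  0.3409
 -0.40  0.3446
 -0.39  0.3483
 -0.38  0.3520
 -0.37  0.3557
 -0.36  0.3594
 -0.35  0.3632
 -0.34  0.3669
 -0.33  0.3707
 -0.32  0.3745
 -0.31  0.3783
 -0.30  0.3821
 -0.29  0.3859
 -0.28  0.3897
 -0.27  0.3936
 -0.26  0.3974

$16.65

T = 1.5;  σ√T = 0.1592
d₁ = [ln(460/480) + (0.07 + 0.13²/2)·1.5] / 0.1592 = [-0.0426 + 0.1177] / 0.1592 = 0.4718 → 0.47
d₂ = d₁ − σ√T = 0.4718 − 0.1592 = 0.3126 → 0.31
e^(−rT) = e^(−0.07·1.5) = 0.9003
P = 480·0.9003·N(-0.31) − 460·N(-0.47) = 480·0.9003·0.3783 − 460·0.3192 = 163.4801 − 146.8320 = 16.6481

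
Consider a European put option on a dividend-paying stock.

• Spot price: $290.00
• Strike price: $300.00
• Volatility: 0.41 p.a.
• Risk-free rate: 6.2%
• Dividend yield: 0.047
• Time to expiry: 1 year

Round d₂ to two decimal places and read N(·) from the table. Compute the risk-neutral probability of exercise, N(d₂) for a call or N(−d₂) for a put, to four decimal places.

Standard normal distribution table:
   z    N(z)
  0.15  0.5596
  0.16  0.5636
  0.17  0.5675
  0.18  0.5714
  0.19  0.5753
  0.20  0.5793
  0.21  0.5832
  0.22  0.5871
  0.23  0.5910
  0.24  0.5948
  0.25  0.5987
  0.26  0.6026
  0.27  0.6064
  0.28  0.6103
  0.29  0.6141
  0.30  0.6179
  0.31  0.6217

T = 1;  σ√T = 0.4100
d₁ = [ln(290/300) + (0.062 − 0.047 + ½·0.41²)·1] / (σ√T) = (-0.0339 + 0.0990) / 0.4100 = 0.1589 ≈ 0.16
d₂ = 0.1589 − 0.4100 = -0.2511 ≈ -0.25
Risk-neutral Pr[S_T < K] = N(−d₂) = N(0.25) = 0.5987

0.5987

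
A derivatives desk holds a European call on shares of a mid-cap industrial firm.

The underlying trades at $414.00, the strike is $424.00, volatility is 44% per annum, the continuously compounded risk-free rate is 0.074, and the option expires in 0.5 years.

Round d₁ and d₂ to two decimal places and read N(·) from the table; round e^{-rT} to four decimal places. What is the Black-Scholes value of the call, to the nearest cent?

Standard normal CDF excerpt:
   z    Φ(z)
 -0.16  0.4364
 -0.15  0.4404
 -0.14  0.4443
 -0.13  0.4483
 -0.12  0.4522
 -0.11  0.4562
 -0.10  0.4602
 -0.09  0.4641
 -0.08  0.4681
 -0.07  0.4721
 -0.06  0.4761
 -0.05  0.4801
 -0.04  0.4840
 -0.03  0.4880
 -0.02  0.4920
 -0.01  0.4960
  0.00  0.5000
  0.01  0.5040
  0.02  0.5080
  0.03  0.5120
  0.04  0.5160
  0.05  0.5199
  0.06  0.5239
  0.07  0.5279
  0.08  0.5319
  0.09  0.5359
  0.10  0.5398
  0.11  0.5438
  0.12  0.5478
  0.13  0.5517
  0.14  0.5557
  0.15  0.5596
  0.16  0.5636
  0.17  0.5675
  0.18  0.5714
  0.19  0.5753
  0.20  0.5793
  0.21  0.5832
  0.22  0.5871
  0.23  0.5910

T = 0.5;  σ√T = 0.3111
ln(S/K) + (r + σ²/2)T = ln(414/424) + (0.074 + 0.44²/2)·0.5 = -0.0239 + 0.0854 = 0.0615
d₁ = 0.0615 / 0.3111 = 0.1978 ⇒ 0.20
d₂ = d₁ − σ√T = 0.1978 − 0.3111 = -0.1134 ⇒ -0.11
exp(−rT) = exp(−0.074·0.5) = 0.9637
N(d₁) = N(0.20) = 0.5793;  N(d₂) = N(-0.11) = 0.4562
C = 414·0.5793 − 424·0.9637·0.4562 = 239.8302 − 186.4073 = 53.4229

$53.42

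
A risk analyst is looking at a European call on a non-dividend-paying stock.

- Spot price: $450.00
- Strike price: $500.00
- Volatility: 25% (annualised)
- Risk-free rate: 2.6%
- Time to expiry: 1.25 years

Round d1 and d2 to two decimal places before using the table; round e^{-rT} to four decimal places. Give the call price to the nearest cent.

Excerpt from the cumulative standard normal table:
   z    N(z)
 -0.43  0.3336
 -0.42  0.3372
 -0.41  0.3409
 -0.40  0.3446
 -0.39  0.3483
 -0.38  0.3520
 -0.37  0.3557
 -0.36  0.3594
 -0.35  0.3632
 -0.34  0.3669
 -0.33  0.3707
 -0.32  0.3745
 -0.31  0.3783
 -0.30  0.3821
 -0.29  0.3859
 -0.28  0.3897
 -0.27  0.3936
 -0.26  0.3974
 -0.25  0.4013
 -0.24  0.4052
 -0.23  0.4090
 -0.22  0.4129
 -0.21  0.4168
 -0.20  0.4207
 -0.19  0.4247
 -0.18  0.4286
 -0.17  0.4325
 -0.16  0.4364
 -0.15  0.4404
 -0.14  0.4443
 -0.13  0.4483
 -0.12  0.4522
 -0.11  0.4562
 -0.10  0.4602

$36.70

T = 1.25;  σ√T = 0.2795
d₁ = [ln(450/500) + (0.026 + 0.25²/2)·1.25] / 0.2795 = [-0.1054 + 0.0716] / 0.2795 = -0.1209 ⇒ -0.12
d₂ = d₁ − σ√T = -0.1209 − 0.2795 = -0.4004 ⇒ -0.40
e^(−rT) = e^(−0.026·1.25) = 0.9680
C = 450·N(-0.12) − 500·0.9680·N(-0.40) = 450·0.4522 − 500·0.9680·0.3446 = 203.4900 − 166.7864 = 36.7036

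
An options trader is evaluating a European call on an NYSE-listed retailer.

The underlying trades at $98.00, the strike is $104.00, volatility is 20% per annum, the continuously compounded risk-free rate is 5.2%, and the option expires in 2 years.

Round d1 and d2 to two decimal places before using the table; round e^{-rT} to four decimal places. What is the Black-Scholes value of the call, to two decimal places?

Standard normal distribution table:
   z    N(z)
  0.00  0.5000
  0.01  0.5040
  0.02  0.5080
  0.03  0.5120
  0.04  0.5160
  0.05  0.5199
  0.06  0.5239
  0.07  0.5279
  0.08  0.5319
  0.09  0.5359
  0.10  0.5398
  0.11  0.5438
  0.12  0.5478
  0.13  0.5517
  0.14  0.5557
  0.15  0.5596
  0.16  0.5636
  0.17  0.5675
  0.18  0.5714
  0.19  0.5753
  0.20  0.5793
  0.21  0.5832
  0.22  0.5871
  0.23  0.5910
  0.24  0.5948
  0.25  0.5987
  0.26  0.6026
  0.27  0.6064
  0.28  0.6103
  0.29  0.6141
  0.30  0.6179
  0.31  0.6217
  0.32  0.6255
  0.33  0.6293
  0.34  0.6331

T = 2;  σ√T = 0.2828
d₁ = [ln(98/104) + (0.052 + 0.2²/2)·2] / 0.2828 = [-0.0594 + 0.1440] / 0.2828 = 0.2990 which rounds to 0.30
d₂ = d₁ − σ√T = 0.2990 − 0.2828 = 0.0162 which rounds to 0.02
e^(−rT) = e^(−0.052·2) = 0.9012
N(d₁) = N(0.30) = 0.6179;  N(d₂) = N(0.02) = 0.5080
C = 98·0.6179 − 104·0.9012·0.5080 = 60.5542 − 47.6122 = 12.9420

$12.94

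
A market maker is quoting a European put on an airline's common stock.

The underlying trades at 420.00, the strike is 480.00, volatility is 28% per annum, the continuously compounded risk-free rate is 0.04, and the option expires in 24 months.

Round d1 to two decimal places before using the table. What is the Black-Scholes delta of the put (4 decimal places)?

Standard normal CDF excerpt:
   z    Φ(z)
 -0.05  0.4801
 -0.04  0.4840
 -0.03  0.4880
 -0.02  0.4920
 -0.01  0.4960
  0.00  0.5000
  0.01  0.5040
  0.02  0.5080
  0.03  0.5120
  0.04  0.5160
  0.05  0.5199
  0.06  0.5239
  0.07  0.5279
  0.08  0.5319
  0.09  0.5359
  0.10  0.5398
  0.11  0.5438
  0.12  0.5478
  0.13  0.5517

-0.4761

T = 2;  σ√T = 0.3960
ln(S/K) + (r + σ²/2)T = ln(420/480) + (0.04 + 0.28²/2)·2 = -0.1335 + 0.1584 = 0.0249
d₁ = 0.0249 / 0.3960 = 0.0628 which rounds to 0.06
N(d₁) = N(0.06) = 0.5239
Δ_put = N(d₁) − 1 = 0.5239 − 1 = -0.4761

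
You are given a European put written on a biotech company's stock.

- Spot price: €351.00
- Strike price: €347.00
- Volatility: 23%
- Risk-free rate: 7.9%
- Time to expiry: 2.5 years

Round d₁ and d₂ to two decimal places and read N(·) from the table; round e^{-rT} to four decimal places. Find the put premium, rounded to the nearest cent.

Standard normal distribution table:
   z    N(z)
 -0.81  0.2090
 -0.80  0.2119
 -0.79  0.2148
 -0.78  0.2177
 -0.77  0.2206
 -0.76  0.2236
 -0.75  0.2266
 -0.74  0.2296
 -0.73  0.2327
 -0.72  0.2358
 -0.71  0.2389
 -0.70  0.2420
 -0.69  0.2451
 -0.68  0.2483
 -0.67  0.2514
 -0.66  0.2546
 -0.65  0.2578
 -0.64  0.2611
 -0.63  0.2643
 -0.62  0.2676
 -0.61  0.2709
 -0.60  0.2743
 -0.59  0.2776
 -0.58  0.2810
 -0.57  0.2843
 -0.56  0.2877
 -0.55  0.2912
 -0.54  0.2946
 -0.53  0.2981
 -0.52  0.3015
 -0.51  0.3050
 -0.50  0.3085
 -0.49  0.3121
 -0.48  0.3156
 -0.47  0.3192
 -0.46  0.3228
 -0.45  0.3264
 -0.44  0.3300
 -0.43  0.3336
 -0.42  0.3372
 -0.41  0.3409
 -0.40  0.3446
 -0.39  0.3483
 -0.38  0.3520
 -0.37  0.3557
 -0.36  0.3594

€20.72

σ√T = 0.23·√2.5 = 0.3637
d₁ = [ln(351/347) + (0.079 + 0.23²/2)·2.5] / 0.3637 = [0.0115 + 0.2636] / 0.3637 = 0.7564 which rounds to 0.76
d₂ = d₁ − σ√T = 0.7564 − 0.3637 = 0.3928 which rounds to 0.39
exp(−rT) = exp(−0.079·2.5) = 0.8208
N(−d₂) = N(-0.39) = 0.3483;  N(−d₁) = N(-0.76) = 0.2236
P = 347·0.8208·0.3483 − 351·0.2236 = 99.2020 − 78.4836 = 20.7184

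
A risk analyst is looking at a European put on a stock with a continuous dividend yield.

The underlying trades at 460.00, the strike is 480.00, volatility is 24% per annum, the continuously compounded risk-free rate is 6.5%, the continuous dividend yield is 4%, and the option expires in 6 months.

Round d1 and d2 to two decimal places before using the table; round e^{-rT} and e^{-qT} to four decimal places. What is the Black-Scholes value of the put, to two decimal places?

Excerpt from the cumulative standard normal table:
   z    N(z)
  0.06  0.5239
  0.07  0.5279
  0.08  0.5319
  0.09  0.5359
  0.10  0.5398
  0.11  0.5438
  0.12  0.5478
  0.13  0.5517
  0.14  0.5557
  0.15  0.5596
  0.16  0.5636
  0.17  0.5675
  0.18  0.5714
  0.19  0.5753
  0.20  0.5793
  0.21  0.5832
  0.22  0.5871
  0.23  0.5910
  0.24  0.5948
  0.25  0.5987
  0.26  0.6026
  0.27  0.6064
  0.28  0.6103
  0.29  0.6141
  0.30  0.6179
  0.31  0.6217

σ√T = 0.24 × 0.7071 = 0.1697
ln(S/K) + (r − q + σ²/2)T = ln(460/480) + (0.065 − 0.04 + 0.24²/2)·0.5 = -0.0426 + 0.0269 = -0.0157
d₁ = -0.0157 / 0.1697 = -0.0923 which rounds to -0.09
d₂ = d₁ − σ√T = -0.0923 − 0.1697 = -0.2620 which rounds to -0.26
e^(−qT) = e^(−0.04·0.5) = 0.9802;  e^(−rT) = e^(−0.065·0.5) = 0.9680
N(−d₂) = N(0.26) = 0.6026;  N(−d₁) = N(0.09) = 0.5359
P = 480·0.9680·0.6026 − 460·0.9802·0.5359 = 279.9921 − 241.6330 = 38.3590

38.36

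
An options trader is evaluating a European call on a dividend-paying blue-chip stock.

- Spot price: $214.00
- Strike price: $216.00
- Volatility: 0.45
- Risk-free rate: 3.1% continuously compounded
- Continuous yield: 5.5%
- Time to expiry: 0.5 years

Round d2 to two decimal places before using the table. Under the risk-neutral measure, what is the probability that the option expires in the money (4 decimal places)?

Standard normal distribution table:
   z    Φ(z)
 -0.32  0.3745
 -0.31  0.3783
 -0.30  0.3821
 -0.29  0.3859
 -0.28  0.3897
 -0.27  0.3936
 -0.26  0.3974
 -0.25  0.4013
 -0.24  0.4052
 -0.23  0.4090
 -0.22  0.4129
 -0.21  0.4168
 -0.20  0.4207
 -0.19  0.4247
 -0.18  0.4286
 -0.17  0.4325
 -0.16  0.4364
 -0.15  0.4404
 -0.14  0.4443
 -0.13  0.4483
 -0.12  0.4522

σ√T = 0.45 × 0.7071 = 0.3182
d₁ = [ln(214/216) + (0.031 − 0.055 + 0.45²/2)·0.5] / 0.3182 = [-0.0093 + 0.0386] / 0.3182 = 0.0922 ⇒ 0.09
d₂ = d₁ − σ√T = 0.0922 − 0.3182 = -0.2260 ⇒ -0.23
Risk-neutral Pr[S_T > K] = N(d₂) = N(-0.23) = 0.4090

0.4090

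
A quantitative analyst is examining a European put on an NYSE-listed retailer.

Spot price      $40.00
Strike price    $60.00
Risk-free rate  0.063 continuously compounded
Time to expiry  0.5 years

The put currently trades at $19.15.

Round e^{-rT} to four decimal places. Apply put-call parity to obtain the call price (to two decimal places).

$1.01

exp(−rT) = exp(−0.063·0.5) = 0.9690
Put-call parity: C − P = S − K·e^(−rT) = 40 − 60·0.9690 = 40 − 58.1400 = -18.1400
C = P + (C − P) = 19.15 + (-18.1400) = 1.0100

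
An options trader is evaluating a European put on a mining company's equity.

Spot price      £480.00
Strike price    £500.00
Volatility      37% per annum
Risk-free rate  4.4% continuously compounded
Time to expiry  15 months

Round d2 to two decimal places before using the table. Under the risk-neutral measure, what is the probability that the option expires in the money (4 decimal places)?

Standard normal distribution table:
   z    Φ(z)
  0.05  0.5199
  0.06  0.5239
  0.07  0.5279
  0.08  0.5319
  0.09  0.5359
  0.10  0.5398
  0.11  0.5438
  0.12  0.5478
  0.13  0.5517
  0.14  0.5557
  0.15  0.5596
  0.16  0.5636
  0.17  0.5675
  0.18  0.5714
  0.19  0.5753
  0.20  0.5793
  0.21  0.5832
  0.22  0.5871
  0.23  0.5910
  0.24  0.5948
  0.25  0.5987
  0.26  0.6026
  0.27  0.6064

σ√T = 0.37·√1.25 = 0.4137
d₁ = [ln(480/500) + (0.044 + ½·0.37²)·1.25] / (σ√T) = (-0.0408 + 0.1406) / 0.4137 = 0.2411 which rounds to 0.24
d₂ = 0.2411 − 0.4137 = -0.1726 which rounds to -0.17
Pr(exercise) under Q = N(−d₂) = N(0.17) = 0.5675

0.5675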